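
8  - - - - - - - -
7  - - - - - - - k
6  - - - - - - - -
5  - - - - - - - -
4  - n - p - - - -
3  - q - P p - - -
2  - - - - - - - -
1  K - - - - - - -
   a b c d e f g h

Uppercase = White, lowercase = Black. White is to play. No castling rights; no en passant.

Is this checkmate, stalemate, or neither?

White to move; white king on a1.
In check: no.
King squares — b1: attacked by Qb3; a2: attacked by Qb3; b2: attacked by Qb3.
Legal moves for White: none.
Not in check and no legal moves → stalemate.

stalemate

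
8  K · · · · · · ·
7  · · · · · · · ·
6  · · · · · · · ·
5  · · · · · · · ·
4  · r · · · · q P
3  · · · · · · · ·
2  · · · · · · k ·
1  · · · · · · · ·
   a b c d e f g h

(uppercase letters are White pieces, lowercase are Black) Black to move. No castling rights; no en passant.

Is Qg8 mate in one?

no

After Qg8: white king on a8; in check: yes, from the black queen on g8.
White has 1 legal reply: Ka7.
In check but a legal move exists → not checkmate.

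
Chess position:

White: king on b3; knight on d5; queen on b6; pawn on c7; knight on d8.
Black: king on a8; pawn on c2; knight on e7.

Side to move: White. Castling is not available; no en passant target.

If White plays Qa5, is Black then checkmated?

yes

After Qa5: black king on a8; in check: yes, from the white queen on a5.
King squares — a7: attacked by Qa5; b7: attacked by Nd8; b8: attacked by Pc7.
Black has no legal moves → checkmate.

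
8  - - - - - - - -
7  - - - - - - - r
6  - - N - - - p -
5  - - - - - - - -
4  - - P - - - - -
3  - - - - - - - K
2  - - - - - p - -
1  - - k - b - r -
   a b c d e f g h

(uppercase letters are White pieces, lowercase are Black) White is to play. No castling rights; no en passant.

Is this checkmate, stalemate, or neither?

White to move; white king on h3.
In check: yes, from the black rook on h7.
King squares — g2: attacked by Rg1; h2: attacked by Rh7; g3: attacked by Rg1; g4: attacked by Rg1; h4: attacked by Rh7.
Legal moves for White: none.
In check with no legal moves → checkmate.

checkmate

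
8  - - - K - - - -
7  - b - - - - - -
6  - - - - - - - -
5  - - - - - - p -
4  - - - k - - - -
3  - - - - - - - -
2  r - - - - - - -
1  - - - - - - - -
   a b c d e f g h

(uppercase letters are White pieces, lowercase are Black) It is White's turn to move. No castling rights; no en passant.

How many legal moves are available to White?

4

White to move; king on d8.
In check: no.
Legal moves: Ke8, Ke7, Kd7, Kc7.
Count: 4.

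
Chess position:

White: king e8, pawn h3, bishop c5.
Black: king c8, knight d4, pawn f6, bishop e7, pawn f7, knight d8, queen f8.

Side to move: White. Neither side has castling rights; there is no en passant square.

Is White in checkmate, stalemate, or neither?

White to move; white king on e8.
In check: yes, from the black queen on f8.
King squares — d7: attacked by Kc8; e7: attacked by Qf8; f7: attacked by Nd8; d8: attacked by Be7; f8: attacked by Be7.
Legal moves for White: none.
In check with no legal moves → checkmate.

checkmate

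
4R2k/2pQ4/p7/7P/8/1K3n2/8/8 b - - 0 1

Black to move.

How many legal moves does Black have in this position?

Black to move; king on h8.
In check: yes, from the white rook on e8.
Legal moves: none.
Count: 0.

0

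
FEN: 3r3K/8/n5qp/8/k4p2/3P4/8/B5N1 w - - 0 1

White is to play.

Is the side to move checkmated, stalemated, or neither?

checkmate

White to move; white king on h8.
In check: yes, from the black rook on d8.
King squares — g7: attacked by Qg6; h7: attacked by Qg6; g8: attacked by Qg6.
Legal moves for White: none.
In check with no legal moves → checkmate.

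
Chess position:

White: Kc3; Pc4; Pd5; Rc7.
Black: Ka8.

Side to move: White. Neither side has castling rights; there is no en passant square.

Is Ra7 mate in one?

no

After Ra7: black king on a8; in check: yes, from the white rook on a7.
Black has 2 legal replies: Kb8, Kxa7.
In check but a legal move exists → not checkmate.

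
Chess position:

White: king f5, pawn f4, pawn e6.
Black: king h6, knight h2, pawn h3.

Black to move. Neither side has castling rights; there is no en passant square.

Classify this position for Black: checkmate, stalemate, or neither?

neither

Black to move; black king on h6.
In check: no.
Legal moves for Black: Kh7, Kg7, Kh5, Ng4, Nf3, Nf1.
Black has 6 legal moves and is not in check → neither.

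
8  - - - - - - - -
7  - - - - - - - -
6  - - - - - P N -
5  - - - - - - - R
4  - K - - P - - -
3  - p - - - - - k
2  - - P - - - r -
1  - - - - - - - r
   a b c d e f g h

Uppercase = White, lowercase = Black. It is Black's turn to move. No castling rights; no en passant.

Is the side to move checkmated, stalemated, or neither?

neither

Black to move; black king on h3.
In check: yes, from the white rook on h5.
Legal moves for Black: Kg4, Kg3.
Black is in check but has 2 legal moves → neither.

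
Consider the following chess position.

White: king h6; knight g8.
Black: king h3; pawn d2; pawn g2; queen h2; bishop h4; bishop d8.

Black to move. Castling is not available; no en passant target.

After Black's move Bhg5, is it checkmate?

After Bhg5: white king on h6; in check: yes, from the black bishop on g5.
White has 4 legal replies: Kh7, Kg7, Kg6, Kh5.
In check but a legal move exists → not checkmate.

no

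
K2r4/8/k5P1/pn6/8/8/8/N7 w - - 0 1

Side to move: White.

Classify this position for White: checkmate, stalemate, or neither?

White to move; white king on a8.
In check: yes, from the black rook on d8.
King squares — a7: attacked by Nb5; b7: attacked by Ka6; b8: attacked by Rd8.
Legal moves for White: none.
In check with no legal moves → checkmate.

checkmate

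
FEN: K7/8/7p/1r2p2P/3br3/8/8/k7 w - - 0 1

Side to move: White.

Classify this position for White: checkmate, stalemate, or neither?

White to move; white king on a8.
In check: no.
King squares — a7: attacked by Bd4; b7: attacked by Rb5; b8: attacked by Rb5.
Legal moves for White: none.
Not in check and no legal moves → stalemate.

stalemate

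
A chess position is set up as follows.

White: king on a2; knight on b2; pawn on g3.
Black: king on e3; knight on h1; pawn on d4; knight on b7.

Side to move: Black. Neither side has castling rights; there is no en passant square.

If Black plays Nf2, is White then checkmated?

After Nf2: white king on a2; in check: no.
White is not in check, so this cannot be checkmate.

no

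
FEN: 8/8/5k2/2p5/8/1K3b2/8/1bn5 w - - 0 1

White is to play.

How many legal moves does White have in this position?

White to move; king on b3.
In check: yes, from the black knight on c1.
Legal moves: Kc4, Ka4, Kc3, Ka3, Kb2.
Count: 5.

5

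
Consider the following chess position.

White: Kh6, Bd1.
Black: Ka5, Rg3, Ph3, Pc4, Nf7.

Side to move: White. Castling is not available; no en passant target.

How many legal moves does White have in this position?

2

White to move; king on h6.
In check: yes, from the black knight on f7.
Legal moves: Kh7, Kh5.
Count: 2.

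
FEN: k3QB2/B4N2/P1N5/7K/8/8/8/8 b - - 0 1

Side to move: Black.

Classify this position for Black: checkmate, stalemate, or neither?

Black to move; black king on a8.
In check: yes, from the white queen on e8.
King squares — a7: attacked by Nc6; b7: attacked by Pa6; b8: attacked by Nc6.
Legal moves for Black: none.
In check with no legal moves → checkmate.

checkmate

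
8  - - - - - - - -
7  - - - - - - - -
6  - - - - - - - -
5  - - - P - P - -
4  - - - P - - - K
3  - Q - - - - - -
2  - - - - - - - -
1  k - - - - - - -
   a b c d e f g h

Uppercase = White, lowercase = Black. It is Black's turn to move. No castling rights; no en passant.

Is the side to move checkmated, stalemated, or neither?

stalemate

Black to move; black king on a1.
In check: no.
King squares — b1: attacked by Qb3; a2: attacked by Qb3; b2: attacked by Qb3.
Legal moves for Black: none.
Not in check and no legal moves → stalemate.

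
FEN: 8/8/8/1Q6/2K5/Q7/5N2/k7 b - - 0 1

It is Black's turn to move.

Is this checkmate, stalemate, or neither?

Black to move; black king on a1.
In check: yes, from the white queen on a3.
King squares — b1: attacked by Qb5; a2: attacked by Qa3; b2: attacked by Qa3.
Legal moves for Black: none.
In check with no legal moves → checkmate.

checkmate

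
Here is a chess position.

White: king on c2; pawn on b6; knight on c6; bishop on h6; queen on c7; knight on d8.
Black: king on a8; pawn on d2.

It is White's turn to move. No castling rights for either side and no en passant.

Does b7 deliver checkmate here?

yes

After b7: black king on a8; in check: yes, from the white pawn on b7.
King squares — a7: attacked by Nc6; b7: attacked by Qc7; b8: attacked by Nc6.
Black has no legal moves → checkmate.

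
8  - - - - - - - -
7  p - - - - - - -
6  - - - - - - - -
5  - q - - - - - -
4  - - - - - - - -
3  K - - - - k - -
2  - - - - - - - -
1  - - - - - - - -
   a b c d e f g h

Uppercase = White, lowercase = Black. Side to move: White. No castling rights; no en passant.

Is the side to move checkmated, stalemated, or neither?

neither

White to move; white king on a3.
In check: no.
Legal moves for White: Ka2.
White has 1 legal move and is not in check → neither.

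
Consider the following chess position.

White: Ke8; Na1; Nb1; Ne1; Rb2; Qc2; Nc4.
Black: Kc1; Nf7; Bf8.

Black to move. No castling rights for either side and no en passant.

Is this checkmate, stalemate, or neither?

checkmate

Black to move; black king on c1.
In check: yes, from the white queen on c2.
King squares — b1: attacked by Rb2; d1: attacked by Qc2; b2: attacked by Qc2; c2: attacked by Na1; d2: attacked by Nb1.
Legal moves for Black: none.
In check with no legal moves → checkmate.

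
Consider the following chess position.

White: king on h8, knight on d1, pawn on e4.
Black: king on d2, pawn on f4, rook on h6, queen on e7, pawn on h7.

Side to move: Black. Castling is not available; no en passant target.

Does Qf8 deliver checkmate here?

yes

After Qf8: white king on h8; in check: yes, from the black queen on f8.
King squares — g7: attacked by Qf8; h7: attacked by Rh6; g8: attacked by Qf8.
White has no legal moves → checkmate.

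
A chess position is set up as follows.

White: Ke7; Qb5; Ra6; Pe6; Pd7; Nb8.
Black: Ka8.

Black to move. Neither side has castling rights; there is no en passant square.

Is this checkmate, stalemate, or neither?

Black to move; black king on a8.
In check: yes, from the white rook on a6.
King squares — a7: attacked by Ra6; b7: attacked by Qb5; b8: attacked by Qb5.
Legal moves for Black: none.
In check with no legal moves → checkmate.

checkmate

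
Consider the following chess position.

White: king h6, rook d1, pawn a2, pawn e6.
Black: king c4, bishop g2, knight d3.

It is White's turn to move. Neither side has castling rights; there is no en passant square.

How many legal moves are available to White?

17

White to move; king on h6.
In check: no.
Legal moves: Kh7, Kg7, Kg6, Kh5, Kg5, Rxd3, Rd2, Rh1, Rg1, Rf1, Re1, Rc1+, Rb1, Ra1, e7, a3, a4.
Count: 17.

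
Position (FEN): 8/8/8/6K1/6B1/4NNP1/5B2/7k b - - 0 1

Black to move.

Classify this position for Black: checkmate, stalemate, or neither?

Black to move; black king on h1.
In check: no.
King squares — g1: attacked by Bf2; g2: attacked by Ne3; h2: attacked by Nf3.
Legal moves for Black: none.
Not in check and no legal moves → stalemate.

stalemate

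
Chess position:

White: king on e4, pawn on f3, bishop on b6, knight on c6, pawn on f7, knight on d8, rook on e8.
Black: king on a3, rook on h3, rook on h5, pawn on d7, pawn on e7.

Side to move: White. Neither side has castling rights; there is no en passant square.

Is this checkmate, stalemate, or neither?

White to move; white king on e4.
In check: no.
Legal moves for White include: Rh8, Rg8, Rf8, Rxe7, Nb7, Ne6, Nb8, Nxe7, Na7, Ne5, Na5, Nd4, Nb4, Bc7, Ba7, Bc5+, Ba5, Bd4, ... (list truncated; more exist).
White has legal moves and is not in check → neither.

neither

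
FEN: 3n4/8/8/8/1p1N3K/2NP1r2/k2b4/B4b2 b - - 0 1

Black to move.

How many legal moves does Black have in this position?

Black to move; king on a2.
In check: yes, from the white knight on c3.
Legal moves: Ka3, Kxa1, Bxc3, bxc3.
Count: 4.

4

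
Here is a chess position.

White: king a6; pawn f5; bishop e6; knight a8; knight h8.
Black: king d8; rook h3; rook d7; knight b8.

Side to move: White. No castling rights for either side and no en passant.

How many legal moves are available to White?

White to move; king on a6.
In check: yes, from the black knight on b8.
Legal moves: Kb6, Kb5, Ka5.
Count: 3.

3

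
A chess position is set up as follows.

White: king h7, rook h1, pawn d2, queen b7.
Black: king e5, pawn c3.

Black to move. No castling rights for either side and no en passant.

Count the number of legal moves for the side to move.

Black to move; king on e5.
In check: no.
Legal moves: Kf6, Ke6, Kd6, Kf5, Kf4, Kd4, cxd2, c2.
Count: 8.

8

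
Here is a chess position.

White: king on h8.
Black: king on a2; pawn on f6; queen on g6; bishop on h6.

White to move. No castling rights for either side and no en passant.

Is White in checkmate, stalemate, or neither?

White to move; white king on h8.
In check: no.
King squares — g7: attacked by Qg6; h7: attacked by Qg6; g8: attacked by Qg6.
Legal moves for White: none.
Not in check and no legal moves → stalemate.

stalemate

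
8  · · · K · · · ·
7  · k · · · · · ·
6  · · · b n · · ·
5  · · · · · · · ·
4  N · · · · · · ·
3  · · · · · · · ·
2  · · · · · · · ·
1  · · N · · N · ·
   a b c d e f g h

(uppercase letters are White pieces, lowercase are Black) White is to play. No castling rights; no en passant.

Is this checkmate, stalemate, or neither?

neither

White to move; white king on d8.
In check: yes, from the black knight on e6.
Legal moves for White: Ke8, Kd7.
White is in check but has 2 legal moves → neither.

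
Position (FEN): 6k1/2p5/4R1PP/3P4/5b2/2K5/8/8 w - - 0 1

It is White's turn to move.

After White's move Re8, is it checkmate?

yes

After Re8: black king on g8; in check: yes, from the white rook on e8.
King squares — f7: attacked by Pg6; g7: attacked by Ph6; h7: attacked by Pg6; f8: attacked by Re8; h8: attacked by Re8.
Black has no legal moves → checkmate.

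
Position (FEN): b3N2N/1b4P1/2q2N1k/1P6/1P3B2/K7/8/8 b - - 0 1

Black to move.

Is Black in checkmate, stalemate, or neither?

Black to move; black king on h6.
In check: yes, from the white bishop on f4.
King squares — g5: attacked by Bf4; h5: attacked by Nf6; g6: attacked by Nh8; g7: attacked by Ne8; h7: attacked by Nf6.
Legal moves for Black: none.
In check with no legal moves → checkmate.

checkmate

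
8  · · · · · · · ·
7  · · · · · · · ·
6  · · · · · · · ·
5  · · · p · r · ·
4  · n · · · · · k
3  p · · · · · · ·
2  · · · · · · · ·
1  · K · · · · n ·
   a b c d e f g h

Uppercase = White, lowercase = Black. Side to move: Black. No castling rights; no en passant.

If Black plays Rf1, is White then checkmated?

yes

After Rf1: white king on b1; in check: yes, from the black rook on f1.
King squares — a1: attacked by Rf1; c1: attacked by Rf1; a2: attacked by Nb4; b2: attacked by Pa3; c2: attacked by Nb4.
White has no legal moves → checkmate.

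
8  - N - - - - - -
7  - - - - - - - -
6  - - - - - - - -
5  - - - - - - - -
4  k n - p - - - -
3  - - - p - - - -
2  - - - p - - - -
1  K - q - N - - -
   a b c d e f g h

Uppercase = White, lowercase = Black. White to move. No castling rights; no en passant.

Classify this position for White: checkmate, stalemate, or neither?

White to move; white king on a1.
In check: yes, from the black queen on c1.
King squares — b1: attacked by Qc1; a2: attacked by Nb4; b2: attacked by Qc1.
Legal moves for White: none.
In check with no legal moves → checkmate.

checkmate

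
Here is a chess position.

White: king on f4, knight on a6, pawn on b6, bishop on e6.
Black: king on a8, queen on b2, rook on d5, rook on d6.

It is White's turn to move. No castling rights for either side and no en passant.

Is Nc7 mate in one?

After Nc7: black king on a8; in check: yes, from the white knight on c7.
Black has 2 legal replies: Kb8, Kb7.
In check but a legal move exists → not checkmate.

no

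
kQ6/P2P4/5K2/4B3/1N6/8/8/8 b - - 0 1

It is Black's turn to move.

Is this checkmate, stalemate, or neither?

Black to move; black king on a8.
In check: yes, from the white queen on b8.
King squares — a7: attacked by Qb8; b7: attacked by Qb8; b8: attacked by Be5.
Legal moves for Black: none.
In check with no legal moves → checkmate.

checkmate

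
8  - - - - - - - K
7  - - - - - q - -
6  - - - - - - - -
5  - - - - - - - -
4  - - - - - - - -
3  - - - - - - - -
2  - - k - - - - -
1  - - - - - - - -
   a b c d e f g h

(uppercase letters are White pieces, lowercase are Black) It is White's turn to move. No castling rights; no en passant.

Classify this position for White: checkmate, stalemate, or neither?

stalemate

White to move; white king on h8.
In check: no.
King squares — g7: attacked by Qf7; h7: attacked by Qf7; g8: attacked by Qf7.
Legal moves for White: none.
Not in check and no legal moves → stalemate.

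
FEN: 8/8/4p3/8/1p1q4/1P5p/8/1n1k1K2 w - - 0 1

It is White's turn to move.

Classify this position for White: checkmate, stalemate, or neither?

White to move; white king on f1.
In check: no.
King squares — e1: attacked by Kd1; g1: attacked by Qd4; e2: attacked by Kd1; f2: attacked by Qd4; g2: attacked by Ph3.
Legal moves for White: none.
Not in check and no legal moves → stalemate.

stalemate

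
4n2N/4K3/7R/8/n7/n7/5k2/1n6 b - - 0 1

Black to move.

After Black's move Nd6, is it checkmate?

After Nd6: white king on e7; in check: no.
White is not in check, so this cannot be checkmate.

no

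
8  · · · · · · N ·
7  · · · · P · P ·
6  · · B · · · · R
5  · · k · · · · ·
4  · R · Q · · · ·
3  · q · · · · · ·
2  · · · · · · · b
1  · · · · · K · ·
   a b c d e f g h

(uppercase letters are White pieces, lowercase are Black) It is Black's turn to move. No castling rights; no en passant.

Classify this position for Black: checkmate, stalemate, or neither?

checkmate

Black to move; black king on c5.
In check: yes, from the white queen on d4.
King squares — b4: attacked by Qd4; c4: attacked by Rb4; d4: attacked by Rb4; b5: attacked by Rb4; d5: attacked by Qd4; b6: attacked by Rb4; c6: attacked by Rh6; d6: attacked by Qd4.
Legal moves for Black: none.
In check with no legal moves → checkmate.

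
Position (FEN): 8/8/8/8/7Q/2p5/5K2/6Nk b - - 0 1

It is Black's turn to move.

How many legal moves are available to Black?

0

Black to move; king on h1.
In check: yes, from the white queen on h4.
Legal moves: none.
Count: 0.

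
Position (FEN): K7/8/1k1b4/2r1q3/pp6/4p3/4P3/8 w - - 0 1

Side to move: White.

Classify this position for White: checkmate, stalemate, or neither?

White to move; white king on a8.
In check: no.
King squares — a7: attacked by Kb6; b7: attacked by Kb6; b8: attacked by Bd6.
Legal moves for White: none.
Not in check and no legal moves → stalemate.

stalemate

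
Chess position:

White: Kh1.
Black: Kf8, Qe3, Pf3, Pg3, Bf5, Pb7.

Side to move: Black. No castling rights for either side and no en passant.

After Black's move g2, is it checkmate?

After g2: white king on h1; in check: yes, from the black pawn on g2.
White has 1 legal reply: Kh2.
In check but a legal move exists → not checkmate.

no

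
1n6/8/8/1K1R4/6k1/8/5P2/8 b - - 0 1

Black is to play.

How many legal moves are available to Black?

Black to move; king on g4.
In check: no.
Legal moves: Nd7, Nc6, Na6, Kh4, Kf4, Kh3, Kf3.
Count: 7.

7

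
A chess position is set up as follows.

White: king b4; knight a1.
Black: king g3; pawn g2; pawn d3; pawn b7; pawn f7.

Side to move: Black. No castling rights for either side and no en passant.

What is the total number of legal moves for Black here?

Black to move; king on g3.
In check: no.
Legal moves: Kh4, Kg4, Kf4, Kh3, Kf3, Kh2, Kf2, f6, b6, d2, g1=Q, g1=R, g1=B, g1=N, f5, b5.
Count: 16.

16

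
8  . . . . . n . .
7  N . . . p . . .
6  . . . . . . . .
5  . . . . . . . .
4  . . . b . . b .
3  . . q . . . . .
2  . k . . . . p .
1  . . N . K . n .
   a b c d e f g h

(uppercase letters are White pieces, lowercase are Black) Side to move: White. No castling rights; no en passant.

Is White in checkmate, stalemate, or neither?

checkmate

White to move; white king on e1.
In check: yes, from the black queen on c3.
King squares — d1: attacked by Bg4; f1: attacked by Pg2; d2: attacked by Qc3; e2: attacked by Ng1; f2: attacked by Bd4.
Legal moves for White: none.
In check with no legal moves → checkmate.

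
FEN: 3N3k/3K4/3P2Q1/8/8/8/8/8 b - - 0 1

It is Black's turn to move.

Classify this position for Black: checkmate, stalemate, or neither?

Black to move; black king on h8.
In check: no.
King squares — g7: attacked by Qg6; h7: attacked by Qg6; g8: attacked by Qg6.
Legal moves for Black: none.
Not in check and no legal moves → stalemate.

stalemate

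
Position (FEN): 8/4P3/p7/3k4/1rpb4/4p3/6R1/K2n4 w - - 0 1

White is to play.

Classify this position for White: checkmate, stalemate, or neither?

White to move; white king on a1.
In check: yes, from the black bishop on d4.
King squares — b1: attacked by Rb4; a2: available; b2: attacked by Nd1.
Legal moves for White: Ka2, Rb2.
White is in check but has 2 legal moves → neither.

neither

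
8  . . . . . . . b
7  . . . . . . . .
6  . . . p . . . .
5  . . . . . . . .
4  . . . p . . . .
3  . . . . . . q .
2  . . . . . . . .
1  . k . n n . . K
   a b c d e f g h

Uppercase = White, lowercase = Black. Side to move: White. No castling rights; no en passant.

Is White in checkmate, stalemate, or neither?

stalemate

White to move; white king on h1.
In check: no.
King squares — g1: attacked by Qg3; g2: attacked by Ne1; h2: attacked by Qg3.
Legal moves for White: none.
Not in check and no legal moves → stalemate.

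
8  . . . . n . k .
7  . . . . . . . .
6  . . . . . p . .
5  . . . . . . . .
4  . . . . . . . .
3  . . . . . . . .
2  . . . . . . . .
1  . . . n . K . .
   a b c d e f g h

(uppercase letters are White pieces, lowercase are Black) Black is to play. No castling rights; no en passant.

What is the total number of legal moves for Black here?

Black to move; king on g8.
In check: no.
Legal moves: Kh8, Kf8, Kh7, Kg7, Kf7, Ng7, Nc7, Nd6, Ne3+, Nc3, Nf2, Nb2, f5.
Count: 13.

13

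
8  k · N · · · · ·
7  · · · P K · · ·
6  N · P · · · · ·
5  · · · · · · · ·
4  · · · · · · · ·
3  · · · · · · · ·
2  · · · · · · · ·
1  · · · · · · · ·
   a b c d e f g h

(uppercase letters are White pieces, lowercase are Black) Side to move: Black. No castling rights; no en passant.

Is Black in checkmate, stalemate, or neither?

stalemate

Black to move; black king on a8.
In check: no.
King squares — a7: attacked by Nc8; b7: attacked by Pc6; b8: attacked by Na6.
Legal moves for Black: none.
Not in check and no legal moves → stalemate.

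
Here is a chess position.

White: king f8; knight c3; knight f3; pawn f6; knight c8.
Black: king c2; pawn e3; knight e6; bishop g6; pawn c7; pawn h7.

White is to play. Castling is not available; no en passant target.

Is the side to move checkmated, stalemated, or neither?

White to move; white king on f8.
In check: yes, from the black knight on e6.
King squares — e7: available; f7: attacked by Bg6; g7: attacked by Ne6; e8: attacked by Bg6; g8: available.
Legal moves for White: Kg8, Ke7.
White is in check but has 2 legal moves → neither.

neither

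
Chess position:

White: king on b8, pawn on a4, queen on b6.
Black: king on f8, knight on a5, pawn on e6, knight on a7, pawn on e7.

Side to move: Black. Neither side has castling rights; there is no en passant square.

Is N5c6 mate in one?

no

After N5c6: white king on b8; in check: yes, from the black knight on c6.
White has 4 legal replies: Ka8, Kc7, Kb7, Qxc6.
In check but a legal move exists → not checkmate.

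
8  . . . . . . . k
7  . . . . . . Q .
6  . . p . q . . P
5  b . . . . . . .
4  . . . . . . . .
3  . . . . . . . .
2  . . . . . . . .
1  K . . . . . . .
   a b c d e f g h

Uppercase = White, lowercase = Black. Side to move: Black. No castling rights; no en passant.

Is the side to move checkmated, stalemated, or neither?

Black to move; black king on h8.
In check: yes, from the white queen on g7.
King squares — g7: attacked by Ph6; h7: attacked by Qg7; g8: attacked by Qg7.
Legal moves for Black: none.
In check with no legal moves → checkmate.

checkmate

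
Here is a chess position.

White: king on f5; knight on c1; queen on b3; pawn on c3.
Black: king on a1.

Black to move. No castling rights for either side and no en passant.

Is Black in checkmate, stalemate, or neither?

Black to move; black king on a1.
In check: no.
King squares — b1: attacked by Qb3; a2: attacked by Nc1; b2: attacked by Qb3.
Legal moves for Black: none.
Not in check and no legal moves → stalemate.

stalemate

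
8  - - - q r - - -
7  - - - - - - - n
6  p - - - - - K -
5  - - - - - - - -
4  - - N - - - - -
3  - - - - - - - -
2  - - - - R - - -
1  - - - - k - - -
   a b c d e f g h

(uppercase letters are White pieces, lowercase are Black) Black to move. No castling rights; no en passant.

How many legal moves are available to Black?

4

Black to move; king on e1.
In check: yes, from the white rook on e2.
Legal moves: Kxe2, Kf1, Kd1, Rxe2.
Count: 4.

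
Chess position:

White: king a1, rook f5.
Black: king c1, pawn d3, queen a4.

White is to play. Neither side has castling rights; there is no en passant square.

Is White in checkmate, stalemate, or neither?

White to move; white king on a1.
In check: yes, from the black queen on a4.
King squares — b1: attacked by Kc1; a2: attacked by Qa4; b2: attacked by Kc1.
Legal moves for White: none.
In check with no legal moves → checkmate.

checkmate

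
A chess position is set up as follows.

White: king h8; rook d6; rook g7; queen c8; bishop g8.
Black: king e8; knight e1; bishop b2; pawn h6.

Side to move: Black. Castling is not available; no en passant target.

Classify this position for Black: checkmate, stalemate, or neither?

Black to move; black king on e8.
In check: yes, from the white queen on c8.
King squares — d7: attacked by Rd6; e7: attacked by Rg7; f7: attacked by Rg7; d8: attacked by Rd6; f8: attacked by Qc8.
Legal moves for Black: none.
In check with no legal moves → checkmate.

checkmate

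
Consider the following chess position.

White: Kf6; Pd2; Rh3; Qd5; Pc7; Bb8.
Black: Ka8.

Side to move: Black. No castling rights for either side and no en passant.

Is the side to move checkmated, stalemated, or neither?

Black to move; black king on a8.
In check: yes, from the white queen on d5.
King squares — a7: attacked by Bb8; b7: attacked by Qd5; b8: attacked by Pc7.
Legal moves for Black: none.
In check with no legal moves → checkmate.

checkmate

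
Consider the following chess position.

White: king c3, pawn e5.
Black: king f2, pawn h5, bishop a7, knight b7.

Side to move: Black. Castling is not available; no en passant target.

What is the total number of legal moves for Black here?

Black to move; king on f2.
In check: no.
Legal moves: Nd8, Nd6, Nc5, Na5, Bb8, Bb6, Bc5, Bd4+, Be3, Kg3, Kf3, Ke3, Kg2, Ke2, Kg1, Kf1, Ke1, h4.
Count: 18.

18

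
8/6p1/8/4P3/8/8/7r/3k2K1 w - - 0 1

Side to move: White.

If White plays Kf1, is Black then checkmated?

no

After Kf1: black king on d1; in check: no.
Black is not in check, so this cannot be checkmate.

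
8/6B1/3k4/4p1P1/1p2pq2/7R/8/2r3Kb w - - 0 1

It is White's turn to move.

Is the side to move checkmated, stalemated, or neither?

White to move; white king on g1.
In check: yes, from the black rook on c1.
King squares — f1: attacked by Rc1; h1: attacked by Rc1; f2: attacked by Qf4; g2: attacked by Bh1; h2: attacked by Qf4.
Legal moves for White: none.
In check with no legal moves → checkmate.

checkmate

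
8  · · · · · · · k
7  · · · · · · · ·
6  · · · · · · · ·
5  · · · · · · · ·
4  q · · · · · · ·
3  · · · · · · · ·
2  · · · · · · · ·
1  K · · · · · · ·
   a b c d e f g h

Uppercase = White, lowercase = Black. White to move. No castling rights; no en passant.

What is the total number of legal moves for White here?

White to move; king on a1.
In check: yes, from the black queen on a4.
Legal moves: Kb2, Kb1.
Count: 2.

2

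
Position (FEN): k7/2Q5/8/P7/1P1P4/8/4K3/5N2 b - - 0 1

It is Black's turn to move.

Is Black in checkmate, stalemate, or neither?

stalemate

Black to move; black king on a8.
In check: no.
King squares — a7: attacked by Qc7; b7: attacked by Qc7; b8: attacked by Qc7.
Legal moves for Black: none.
Not in check and no legal moves → stalemate.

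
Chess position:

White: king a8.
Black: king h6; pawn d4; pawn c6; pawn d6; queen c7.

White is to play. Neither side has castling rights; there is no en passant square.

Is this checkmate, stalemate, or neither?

stalemate

White to move; white king on a8.
In check: no.
King squares — a7: attacked by Qc7; b7: attacked by Qc7; b8: attacked by Qc7.
Legal moves for White: none.
Not in check and no legal moves → stalemate.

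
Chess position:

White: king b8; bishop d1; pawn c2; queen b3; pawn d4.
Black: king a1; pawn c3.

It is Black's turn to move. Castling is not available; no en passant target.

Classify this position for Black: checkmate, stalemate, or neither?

Black to move; black king on a1.
In check: no.
King squares — b1: attacked by Qb3; a2: attacked by Qb3; b2: attacked by Qb3.
Legal moves for Black: none.
Not in check and no legal moves → stalemate.

stalemate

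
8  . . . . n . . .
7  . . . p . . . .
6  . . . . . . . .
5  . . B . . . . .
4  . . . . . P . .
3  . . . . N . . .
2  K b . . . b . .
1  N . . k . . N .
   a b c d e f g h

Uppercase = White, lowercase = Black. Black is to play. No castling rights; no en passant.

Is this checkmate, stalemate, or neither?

Black to move; black king on d1.
In check: yes, from the white knight on e3.
King squares — c1: available; e1: available; c2: attacked by Na1; d2: available; e2: attacked by Ng1.
Legal moves for Black: Kd2, Ke1, Kc1, Bxe3.
Black is in check but has 4 legal moves → neither.

neither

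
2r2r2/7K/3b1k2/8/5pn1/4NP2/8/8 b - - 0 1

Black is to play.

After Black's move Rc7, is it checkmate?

yes

After Rc7: white king on h7; in check: yes, from the black rook on c7.
King squares — g6: attacked by Kf6; h6: attacked by Ng4; g7: attacked by Kf6; g8: attacked by Rf8; h8: attacked by Rf8.
White has no legal moves → checkmate.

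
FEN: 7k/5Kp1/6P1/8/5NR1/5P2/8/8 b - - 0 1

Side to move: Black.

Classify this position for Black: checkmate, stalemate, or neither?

Black to move; black king on h8.
In check: no.
King squares — g7: own pawn; h7: attacked by Pg6; g8: attacked by Kf7.
Legal moves for Black: none.
Not in check and no legal moves → stalemate.

stalemate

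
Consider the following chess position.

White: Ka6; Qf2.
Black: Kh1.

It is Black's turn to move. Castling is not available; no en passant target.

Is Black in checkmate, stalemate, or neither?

Black to move; black king on h1.
In check: no.
King squares — g1: attacked by Qf2; g2: attacked by Qf2; h2: attacked by Qf2.
Legal moves for Black: none.
Not in check and no legal moves → stalemate.

stalemate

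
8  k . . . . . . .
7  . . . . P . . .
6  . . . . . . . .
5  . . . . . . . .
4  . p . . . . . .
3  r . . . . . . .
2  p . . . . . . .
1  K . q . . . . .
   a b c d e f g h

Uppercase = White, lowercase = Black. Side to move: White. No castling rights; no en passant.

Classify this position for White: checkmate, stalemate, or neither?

White to move; white king on a1.
In check: yes, from the black queen on c1.
King squares — b1: attacked by Qc1; a2: attacked by Ra3; b2: attacked by Qc1.
Legal moves for White: none.
In check with no legal moves → checkmate.

checkmate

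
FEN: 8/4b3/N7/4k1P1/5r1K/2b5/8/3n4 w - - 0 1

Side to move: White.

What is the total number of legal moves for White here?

3

White to move; king on h4.
In check: yes, from the black rook on f4.
Legal moves: Kh5, Kh3, Kg3.
Count: 3.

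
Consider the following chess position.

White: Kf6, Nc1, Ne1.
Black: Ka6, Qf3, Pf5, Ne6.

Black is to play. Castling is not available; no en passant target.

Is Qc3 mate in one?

After Qc3: white king on f6; in check: yes, from the black queen on c3.
White has 5 legal replies: Kf7, Ke7, Kg6, Kxe6, Kxf5.
In check but a legal move exists → not checkmate.

no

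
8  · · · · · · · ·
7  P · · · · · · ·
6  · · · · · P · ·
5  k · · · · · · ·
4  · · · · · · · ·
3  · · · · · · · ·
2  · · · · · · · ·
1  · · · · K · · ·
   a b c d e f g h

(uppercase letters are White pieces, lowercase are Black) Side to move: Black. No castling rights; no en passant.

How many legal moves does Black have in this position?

Black to move; king on a5.
In check: no.
Legal moves: Kb6, Ka6, Kb5, Kb4, Ka4.
Count: 5.

5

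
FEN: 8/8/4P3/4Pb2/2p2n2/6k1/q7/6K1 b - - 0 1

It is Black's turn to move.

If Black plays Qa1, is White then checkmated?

After Qa1: white king on g1; in check: yes, from the black queen on a1.
King squares — f1: attacked by Qa1; h1: attacked by Qa1; f2: attacked by Kg3; g2: attacked by Kg3; h2: attacked by Kg3.
White has no legal moves → checkmate.

yes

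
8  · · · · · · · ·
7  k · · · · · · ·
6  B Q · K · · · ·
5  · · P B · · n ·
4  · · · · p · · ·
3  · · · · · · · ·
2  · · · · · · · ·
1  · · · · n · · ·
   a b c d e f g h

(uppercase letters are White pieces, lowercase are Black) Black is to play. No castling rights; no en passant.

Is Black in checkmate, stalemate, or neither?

Black to move; black king on a7.
In check: yes, from the white queen on b6.
King squares — a6: attacked by Qb6; b6: attacked by Pc5; b7: attacked by Bd5; a8: attacked by Bd5; b8: attacked by Qb6.
Legal moves for Black: none.
In check with no legal moves → checkmate.

checkmate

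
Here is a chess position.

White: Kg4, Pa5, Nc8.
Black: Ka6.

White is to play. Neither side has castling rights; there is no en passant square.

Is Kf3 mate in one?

no

After Kf3: black king on a6; in check: no.
Black is not in check, so this cannot be checkmate.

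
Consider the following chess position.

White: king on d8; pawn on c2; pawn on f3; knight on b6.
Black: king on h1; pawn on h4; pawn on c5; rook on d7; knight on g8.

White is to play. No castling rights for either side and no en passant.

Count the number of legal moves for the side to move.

4

White to move; king on d8.
In check: yes, from the black rook on d7.
Legal moves: Ke8, Kc8, Kxd7, Nxd7.
Count: 4.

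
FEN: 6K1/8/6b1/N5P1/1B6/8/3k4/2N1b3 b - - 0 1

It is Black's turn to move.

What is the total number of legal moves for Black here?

Black to move; king on d2.
In check: yes, from the white bishop on b4.
Legal moves: Ke3, Kc2, Kd1, Kxc1.
Count: 4.

4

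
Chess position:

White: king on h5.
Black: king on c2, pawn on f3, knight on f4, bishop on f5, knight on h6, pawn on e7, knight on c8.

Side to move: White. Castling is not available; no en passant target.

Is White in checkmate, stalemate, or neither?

neither

White to move; white king on h5.
In check: yes, from the black knight on f4.
King squares — g4: attacked by Bf5; h4: available; g5: available; g6: attacked by Nf4; h6: available.
Legal moves for White: Kxh6, Kg5, Kh4.
White is in check but has 3 legal moves → neither.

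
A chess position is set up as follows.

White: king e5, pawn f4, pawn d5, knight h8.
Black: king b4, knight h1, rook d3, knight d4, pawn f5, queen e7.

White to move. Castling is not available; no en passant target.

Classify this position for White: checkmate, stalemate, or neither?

White to move; white king on e5.
In check: yes, from the black queen on e7.
King squares — d4: attacked by Rd3; e4: attacked by Pf5; f4: own pawn; d5: own pawn; f5: attacked by Nd4; d6: attacked by Qe7; e6: attacked by Nd4; f6: attacked by Qe7.
Legal moves for White: none.
In check with no legal moves → checkmate.

checkmate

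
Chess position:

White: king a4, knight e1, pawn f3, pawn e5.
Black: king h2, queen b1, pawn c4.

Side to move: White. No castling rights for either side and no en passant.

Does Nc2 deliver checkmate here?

After Nc2: black king on h2; in check: no.
Black is not in check, so this cannot be checkmate.

no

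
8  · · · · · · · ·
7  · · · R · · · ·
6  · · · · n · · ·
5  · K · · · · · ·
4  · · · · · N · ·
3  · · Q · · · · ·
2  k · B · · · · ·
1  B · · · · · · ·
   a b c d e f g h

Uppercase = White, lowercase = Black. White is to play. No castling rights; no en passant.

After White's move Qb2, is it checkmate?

yes

After Qb2: black king on a2; in check: yes, from the white queen on b2.
King squares — a1: attacked by Qb2; b1: attacked by Qb2; b2: attacked by Ba1; a3: attacked by Qb2; b3: attacked by Qb2.
Black has no legal moves → checkmate.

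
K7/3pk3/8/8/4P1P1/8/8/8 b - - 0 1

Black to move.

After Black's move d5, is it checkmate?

After d5: white king on a8; in check: no.
White is not in check, so this cannot be checkmate.

no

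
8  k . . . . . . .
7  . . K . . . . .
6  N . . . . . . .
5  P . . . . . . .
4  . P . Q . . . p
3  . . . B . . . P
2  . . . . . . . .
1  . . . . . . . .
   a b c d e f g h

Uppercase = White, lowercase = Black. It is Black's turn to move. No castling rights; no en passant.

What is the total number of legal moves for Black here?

Black to move; king on a8.
In check: no.
Legal moves: none.
Count: 0.

0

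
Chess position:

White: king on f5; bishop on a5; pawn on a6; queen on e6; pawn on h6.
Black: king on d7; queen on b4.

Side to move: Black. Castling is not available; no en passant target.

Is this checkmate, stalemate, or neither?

checkmate

Black to move; black king on d7.
In check: yes, from the white queen on e6.
King squares — c6: attacked by Qe6; d6: attacked by Qe6; e6: attacked by Kf5; c7: attacked by Ba5; e7: attacked by Qe6; c8: attacked by Qe6; d8: attacked by Ba5; e8: attacked by Qe6.
Legal moves for Black: none.
In check with no legal moves → checkmate.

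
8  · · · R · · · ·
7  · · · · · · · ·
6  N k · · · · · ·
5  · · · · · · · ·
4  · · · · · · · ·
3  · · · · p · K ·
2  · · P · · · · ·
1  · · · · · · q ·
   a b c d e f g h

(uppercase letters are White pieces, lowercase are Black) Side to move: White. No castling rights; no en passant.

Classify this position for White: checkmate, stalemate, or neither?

White to move; white king on g3.
In check: yes, from the black queen on g1.
Legal moves for White: Kh4, Kf4, Kh3, Kf3.
White is in check but has 4 legal moves → neither.

neither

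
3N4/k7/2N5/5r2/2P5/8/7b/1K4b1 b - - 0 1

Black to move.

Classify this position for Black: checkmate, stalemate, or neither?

Black to move; black king on a7.
In check: yes, from the white knight on c6.
King squares — a6: available; b6: available; b7: attacked by Nd8; a8: available; b8: attacked by Nc6.
Legal moves for Black: Ka8, Kb6, Ka6.
Black is in check but has 3 legal moves → neither.

neither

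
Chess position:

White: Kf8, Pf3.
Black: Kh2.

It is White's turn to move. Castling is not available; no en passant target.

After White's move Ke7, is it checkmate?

After Ke7: black king on h2; in check: no.
Black is not in check, so this cannot be checkmate.

no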